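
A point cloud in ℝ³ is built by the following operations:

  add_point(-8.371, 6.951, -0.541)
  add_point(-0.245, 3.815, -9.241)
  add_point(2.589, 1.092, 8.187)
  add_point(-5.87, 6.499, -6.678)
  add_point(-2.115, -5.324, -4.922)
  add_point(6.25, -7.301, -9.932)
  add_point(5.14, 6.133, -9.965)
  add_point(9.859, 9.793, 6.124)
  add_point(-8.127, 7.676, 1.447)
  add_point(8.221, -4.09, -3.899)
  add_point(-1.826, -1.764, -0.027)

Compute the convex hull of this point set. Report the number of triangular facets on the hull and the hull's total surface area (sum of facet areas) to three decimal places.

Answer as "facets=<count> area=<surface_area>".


facets=18 area=885.080

Points on the hull: [0, 1, 2, 3, 4, 5, 6, 7, 8, 9, 10] (11 of 11).

Per-facet area ½‖(b−a)×(c−a)‖:
  f1: (p3, p6, p7) → 98.6385
  f2: (p8, p2, p7) → 82.1547
  f3: (p8, p3, p0) → 3.8132
  f4: (p8, p3, p7) → 79.6281
  f5: (p4, p2, p5) → 73.7437
  f6: (p4, p3, p0) → 41.5633
  f7: (p4, p3, p5) → 57.9268
  f8: (p4, p8, p0) → 13.1309
  f9: (p9, p2, p7) → 81.7738
  f10: (p9, p2, p5) → 32.3978
  f11: (p9, p6, p7) → 98.5271
  f12: (p9, p6, p5) → 43.3947
  f13: (p1, p6, p5) → 37.7702
  f14: (p1, p3, p5) → 26.9528
  f15: (p1, p3, p6) → 15.1049
  f16: (p10, p8, p2) → 55.5269
  f17: (p10, p4, p2) → 14.3595
  f18: (p10, p4, p8) → 28.6732
Σ area = 885.080

Euler: V−E+F = 11−27+18 = 2.


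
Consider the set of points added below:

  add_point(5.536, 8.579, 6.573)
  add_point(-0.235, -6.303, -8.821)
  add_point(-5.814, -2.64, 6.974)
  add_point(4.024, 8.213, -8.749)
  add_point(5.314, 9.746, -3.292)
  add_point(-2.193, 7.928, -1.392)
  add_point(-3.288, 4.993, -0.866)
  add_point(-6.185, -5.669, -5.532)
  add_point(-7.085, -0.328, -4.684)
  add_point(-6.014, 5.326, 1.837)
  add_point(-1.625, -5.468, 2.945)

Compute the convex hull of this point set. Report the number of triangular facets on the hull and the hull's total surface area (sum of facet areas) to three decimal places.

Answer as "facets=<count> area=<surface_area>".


facets=16 area=723.873

Extreme-point indices: [0, 1, 2, 3, 4, 5, 7, 8, 9, 10] — 10 of 11 on the boundary.

Triangle areas on the boundary:
  f1: (p3, p1, p8) → 69.7826
  f2: (p9, p2, p8) → 40.8366
  f3: (p9, p2, p0) → 61.1510
  f4: (p7, p1, p8) → 17.8066
  f5: (p7, p2, p8) → 32.7147
  f6: (p10, p1, p0) → 93.4734
  f7: (p10, p2, p0) → 50.8508
  f8: (p10, p7, p1) → 32.8663
  f9: (p10, p7, p2) → 30.1188
  f10: (p4, p1, p0) → 86.7691
  f11: (p4, p3, p1) → 41.6592
  f12: (p5, p4, p3) → 23.0958
  f13: (p5, p3, p8) → 48.6951
  f14: (p5, p9, p8) → 24.4948
  f15: (p5, p9, p0) → 31.2244
  f16: (p5, p4, p0) → 38.3342
Σ area = 723.873

Check V−E+F: 10 − 24 + 16 = 2.


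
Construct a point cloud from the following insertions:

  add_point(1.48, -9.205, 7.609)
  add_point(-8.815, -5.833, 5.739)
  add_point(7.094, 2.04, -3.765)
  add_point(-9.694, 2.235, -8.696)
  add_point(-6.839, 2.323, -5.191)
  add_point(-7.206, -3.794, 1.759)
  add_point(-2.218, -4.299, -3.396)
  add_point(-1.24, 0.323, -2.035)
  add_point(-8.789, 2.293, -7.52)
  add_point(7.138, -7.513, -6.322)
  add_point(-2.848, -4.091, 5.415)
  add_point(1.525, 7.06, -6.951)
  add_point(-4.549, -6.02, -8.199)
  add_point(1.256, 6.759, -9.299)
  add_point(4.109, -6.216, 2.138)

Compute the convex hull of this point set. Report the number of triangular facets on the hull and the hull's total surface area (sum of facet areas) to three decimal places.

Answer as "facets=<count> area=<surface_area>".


facets=20 area=800.393

Points on the hull: [0, 1, 2, 3, 4, 8, 9, 10, 11, 12, 13, 14] (12 of 15).

Area of each hull facet:
  f1: (p13, p11, p3) → 14.0575
  f2: (p13, p2, p9) → 43.3983
  f3: (p13, p2, p11) → 8.9572
  f4: (p14, p0, p9) → 17.5793
  f5: (p14, p2, p9) → 41.5178
  f6: (p14, p2, p0) → 15.1794
  f7: (p12, p13, p3) → 57.0108
  f8: (p12, p13, p9) → 80.6724
  f9: (p12, p1, p3) → 70.5056
  f10: (p12, p0, p9) → 88.2972
  f11: (p12, p1, p0) → 79.5928
  f12: (p4, p1, p11) → 56.1204
  f13: (p10, p1, p11) → 47.5147
  f14: (p10, p1, p0) → 20.3894
  f15: (p10, p2, p11) → 60.4676
  f16: (p10, p2, p0) → 52.1943
  f17: (p8, p11, p3) → 6.7037
  f18: (p8, p4, p11) → 13.4961
  f19: (p8, p1, p3) → 8.7377
  f20: (p8, p4, p1) → 18.0005
Σ area = 800.393

Check V−E+F: 12 − 30 + 20 = 2.


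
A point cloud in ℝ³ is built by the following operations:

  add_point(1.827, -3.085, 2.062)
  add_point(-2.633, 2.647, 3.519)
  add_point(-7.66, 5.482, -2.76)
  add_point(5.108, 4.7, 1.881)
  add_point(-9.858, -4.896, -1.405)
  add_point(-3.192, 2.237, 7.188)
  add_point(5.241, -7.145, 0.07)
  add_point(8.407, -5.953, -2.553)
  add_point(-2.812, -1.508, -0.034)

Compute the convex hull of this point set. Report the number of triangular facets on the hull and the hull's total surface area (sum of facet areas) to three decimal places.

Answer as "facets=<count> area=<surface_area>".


facets=8 area=489.535

Points on the hull: [2, 3, 4, 5, 6, 7] (6 of 9).

Triangle areas on the boundary:
  f1: (p2, p7, p4) → 96.8105
  f2: (p5, p2, p4) → 57.9049
  f3: (p3, p2, p7) → 80.2775
  f4: (p3, p5, p2) → 56.5415
  f5: (p6, p7, p4) → 25.5358
  f6: (p6, p5, p4) → 87.0684
  f7: (p6, p3, p7) → 25.2555
  f8: (p6, p3, p5) → 60.1405
Σ area = 489.535

Check V−E+F: 6 − 12 + 8 = 2.


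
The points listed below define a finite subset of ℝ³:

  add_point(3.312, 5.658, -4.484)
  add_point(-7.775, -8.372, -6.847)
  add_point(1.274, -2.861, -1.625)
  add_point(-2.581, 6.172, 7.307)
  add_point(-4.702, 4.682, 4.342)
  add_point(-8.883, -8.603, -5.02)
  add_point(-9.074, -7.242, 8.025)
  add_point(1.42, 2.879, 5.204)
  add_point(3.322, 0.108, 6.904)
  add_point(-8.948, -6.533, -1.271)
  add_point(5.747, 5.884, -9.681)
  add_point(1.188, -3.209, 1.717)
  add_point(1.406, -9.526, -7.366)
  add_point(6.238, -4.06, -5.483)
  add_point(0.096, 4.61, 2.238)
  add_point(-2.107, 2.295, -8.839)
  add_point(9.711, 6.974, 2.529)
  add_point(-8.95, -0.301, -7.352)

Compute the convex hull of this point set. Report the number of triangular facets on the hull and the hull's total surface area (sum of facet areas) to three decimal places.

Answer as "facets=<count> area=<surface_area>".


facets=20 area=1049.198

12 of the 18 inputs are extreme points: [1, 3, 4, 5, 6, 8, 10, 12, 13, 15, 16, 17].

Triangle areas on the boundary:
  f1: (p8, p12, p6) → 118.8847
  f2: (p3, p10, p16) → 84.9985
  f3: (p3, p8, p6) → 59.4842
  f4: (p3, p8, p16) → 43.8267
  f5: (p5, p12, p6) → 67.3877
  f6: (p5, p1, p12) → 8.3504
  f7: (p13, p8, p16) → 65.6708
  f8: (p13, p8, p12) → 47.8401
  f9: (p13, p10, p16) → 66.3016
  f10: (p13, p10, p12) → 34.2240
  f11: (p15, p10, p12) → 53.2742
  f12: (p15, p1, p12) → 52.9430
  f13: (p4, p3, p10) → 33.3734
  f14: (p4, p3, p6) → 24.7600
  f15: (p17, p5, p1) → 8.7498
  f16: (p17, p15, p1) → 29.7403
  f17: (p17, p5, p6) → 55.7456
  f18: (p17, p4, p6) → 86.8763
  f19: (p17, p15, p10) → 3.9476
  f20: (p17, p4, p10) → 102.8189
Σ area = 1049.198

Check V−E+F: 12 − 30 + 20 = 2.


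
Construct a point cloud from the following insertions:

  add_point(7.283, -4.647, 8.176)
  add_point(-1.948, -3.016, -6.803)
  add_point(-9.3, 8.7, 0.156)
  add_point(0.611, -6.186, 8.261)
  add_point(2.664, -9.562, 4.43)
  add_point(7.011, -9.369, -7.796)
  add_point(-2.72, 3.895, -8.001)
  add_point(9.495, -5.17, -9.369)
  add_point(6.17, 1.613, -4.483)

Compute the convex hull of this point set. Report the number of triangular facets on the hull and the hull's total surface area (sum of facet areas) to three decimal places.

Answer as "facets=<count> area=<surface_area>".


Extreme-point indices: [0, 1, 2, 3, 4, 5, 6, 7, 8] — 9 of 9 on the boundary.

Area of each hull facet:
  f1: (p3, p4, p2) → 50.2800
  f2: (p0, p3, p2) → 63.7741
  f3: (p0, p3, p4) → 18.3191
  f4: (p1, p4, p2) → 105.5602
  f5: (p8, p0, p2) → 124.9156
  f6: (p8, p0, p7) → 63.2379
  f7: (p6, p1, p2) → 38.0967
  f8: (p6, p1, p7) → 40.7818
  f9: (p6, p8, p2) → 52.8690
  f10: (p6, p8, p7) → 41.9652
  f11: (p5, p1, p7) → 28.2280
  f12: (p5, p1, p4) → 67.0714
  f13: (p5, p0, p7) → 42.6312
  f14: (p5, p0, p4) → 48.5049
Σ area = 786.235

Euler characteristic 9−21+14 = 2 ✓

facets=14 area=786.235


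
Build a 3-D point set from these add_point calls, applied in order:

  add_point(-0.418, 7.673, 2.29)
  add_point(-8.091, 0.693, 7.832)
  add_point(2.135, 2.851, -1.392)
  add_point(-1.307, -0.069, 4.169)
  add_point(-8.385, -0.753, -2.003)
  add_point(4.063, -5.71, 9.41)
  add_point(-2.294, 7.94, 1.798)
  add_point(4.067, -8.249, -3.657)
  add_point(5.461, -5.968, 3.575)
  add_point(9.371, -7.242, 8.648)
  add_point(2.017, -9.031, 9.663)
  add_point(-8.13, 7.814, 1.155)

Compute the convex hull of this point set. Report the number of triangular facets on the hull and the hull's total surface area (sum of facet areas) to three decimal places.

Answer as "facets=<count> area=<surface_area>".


Points on the hull: [0, 1, 2, 4, 5, 6, 7, 9, 10, 11] (10 of 12).

Facet areas (half cross-product norm):
  f1: (p2, p7, p4) → 63.1222
  f2: (p2, p7, p9) → 75.8576
  f3: (p11, p1, p4) → 39.8673
  f4: (p11, p1, p6) → 28.6065
  f5: (p11, p2, p4) → 47.6677
  f6: (p11, p2, p6) → 18.6043
  f7: (p10, p7, p4) → 96.5091
  f8: (p10, p1, p4) → 70.2513
  f9: (p10, p5, p1) → 26.9780
  f10: (p10, p7, p9) → 49.3126
  f11: (p10, p5, p9) → 10.4838
  f12: (p0, p2, p9) → 50.3465
  f13: (p0, p2, p6) → 6.0800
  f14: (p0, p5, p9) → 39.5650
  f15: (p0, p1, p6) → 10.4161
  f16: (p0, p5, p1) → 78.8357
Σ area = 712.504

Euler characteristic 10−24+16 = 2 ✓

facets=16 area=712.504


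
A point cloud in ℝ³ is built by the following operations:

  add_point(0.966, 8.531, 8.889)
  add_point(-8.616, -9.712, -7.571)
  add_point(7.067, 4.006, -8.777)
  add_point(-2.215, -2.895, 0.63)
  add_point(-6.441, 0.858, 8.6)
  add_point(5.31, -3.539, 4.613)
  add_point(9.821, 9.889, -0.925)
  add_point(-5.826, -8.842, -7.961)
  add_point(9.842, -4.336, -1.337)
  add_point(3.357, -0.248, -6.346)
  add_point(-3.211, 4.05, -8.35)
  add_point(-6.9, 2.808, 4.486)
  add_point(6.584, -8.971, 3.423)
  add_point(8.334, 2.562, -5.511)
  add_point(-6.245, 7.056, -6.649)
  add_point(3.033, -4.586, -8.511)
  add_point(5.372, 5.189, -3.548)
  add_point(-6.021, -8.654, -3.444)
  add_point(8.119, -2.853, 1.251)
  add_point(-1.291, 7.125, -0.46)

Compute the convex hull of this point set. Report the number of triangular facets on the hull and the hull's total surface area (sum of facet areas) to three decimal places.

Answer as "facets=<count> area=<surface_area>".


facets=26 area=1184.075

Hull vertices (15/20): indices [0, 1, 2, 4, 5, 6, 7, 8, 10, 11, 12, 13, 14, 15, 17].

Triangle areas on the boundary:
  f1: (p15, p2, p8) → 44.8854
  f2: (p15, p12, p8) → 36.2053
  f3: (p6, p12, p8) → 41.8493
  f4: (p6, p14, p0) → 105.6992
  f5: (p6, p14, p2) → 70.4186
  f6: (p10, p14, p1) → 31.9136
  f7: (p10, p14, p2) → 17.3911
  f8: (p10, p15, p2) → 44.2842
  f9: (p4, p12, p0) → 90.7939
  f10: (p7, p12, p1) → 19.7561
  f11: (p7, p15, p12) → 64.8969
  f12: (p7, p10, p1) → 17.0092
  f13: (p7, p10, p15) → 51.6217
  f14: (p13, p2, p8) → 8.8811
  f15: (p13, p6, p8) → 32.8840
  f16: (p13, p6, p2) → 16.3172
  f17: (p5, p12, p0) → 6.0458
  f18: (p5, p6, p0) → 83.9387
  f19: (p5, p6, p12) → 31.0484
  f20: (p17, p12, p1) → 18.9979
  f21: (p17, p4, p1) → 24.6097
  f22: (p17, p4, p12) → 103.7490
  f23: (p11, p14, p1) → 96.2669
  f24: (p11, p4, p1) → 37.7914
  f25: (p11, p14, p0) → 62.9680
  f26: (p11, p4, p0) → 23.8517
Σ area = 1184.075

Check V−E+F: 15 − 39 + 26 = 2.


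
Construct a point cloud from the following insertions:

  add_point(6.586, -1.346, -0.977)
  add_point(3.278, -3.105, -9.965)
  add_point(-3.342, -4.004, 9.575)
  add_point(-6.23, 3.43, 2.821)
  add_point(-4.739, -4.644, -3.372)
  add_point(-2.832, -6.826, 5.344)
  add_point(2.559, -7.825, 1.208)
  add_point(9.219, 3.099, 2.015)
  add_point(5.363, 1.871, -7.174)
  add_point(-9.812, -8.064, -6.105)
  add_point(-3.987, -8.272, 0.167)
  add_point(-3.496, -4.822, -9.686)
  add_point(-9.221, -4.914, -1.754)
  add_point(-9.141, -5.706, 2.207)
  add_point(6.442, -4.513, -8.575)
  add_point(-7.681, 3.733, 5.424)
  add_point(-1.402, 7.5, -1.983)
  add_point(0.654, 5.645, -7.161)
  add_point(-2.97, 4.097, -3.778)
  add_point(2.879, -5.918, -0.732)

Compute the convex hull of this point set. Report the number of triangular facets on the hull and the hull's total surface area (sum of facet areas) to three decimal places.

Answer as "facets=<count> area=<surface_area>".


Extreme-point indices: [1, 2, 5, 6, 7, 8, 9, 10, 11, 12, 13, 14, 15, 16, 17, 18] — 16 of 20 on the boundary.

Per-facet area ½‖(b−a)×(c−a)‖:
  f1: (p15, p16, p7) → 62.5541
  f2: (p15, p2, p7) → 78.1696
  f3: (p17, p16, p7) → 35.4331
  f4: (p17, p11, p1) → 33.3683
  f5: (p17, p11, p9) → 38.1031
  f6: (p6, p2, p7) → 69.8972
  f7: (p13, p15, p2) → 41.5264
  f8: (p8, p17, p7) → 29.5457
  f9: (p8, p17, p1) → 17.7678
  f10: (p18, p17, p9) → 32.0940
  f11: (p18, p17, p16) → 10.5097
  f12: (p18, p15, p9) → 72.7680
  f13: (p18, p15, p16) → 21.1228
  f14: (p14, p6, p7) → 65.3401
  f15: (p14, p8, p7) → 32.2102
  f16: (p14, p8, p1) → 11.2001
  f17: (p14, p6, p9) → 78.4790
  f18: (p14, p11, p9) → 26.2368
  f19: (p14, p11, p1) → 9.1399
  f20: (p12, p15, p9) → 7.6073
  f21: (p12, p13, p9) → 8.0318
  f22: (p12, p13, p15) → 20.1807
  f23: (p5, p6, p2) → 13.2299
  f24: (p5, p13, p2) → 17.9039
  f25: (p10, p13, p9) → 24.5957
  f26: (p10, p5, p13) → 16.2675
  f27: (p10, p6, p9) → 17.6730
  f28: (p10, p5, p6) → 16.9495
Σ area = 907.905

Euler characteristic 16−42+28 = 2 ✓

facets=28 area=907.905


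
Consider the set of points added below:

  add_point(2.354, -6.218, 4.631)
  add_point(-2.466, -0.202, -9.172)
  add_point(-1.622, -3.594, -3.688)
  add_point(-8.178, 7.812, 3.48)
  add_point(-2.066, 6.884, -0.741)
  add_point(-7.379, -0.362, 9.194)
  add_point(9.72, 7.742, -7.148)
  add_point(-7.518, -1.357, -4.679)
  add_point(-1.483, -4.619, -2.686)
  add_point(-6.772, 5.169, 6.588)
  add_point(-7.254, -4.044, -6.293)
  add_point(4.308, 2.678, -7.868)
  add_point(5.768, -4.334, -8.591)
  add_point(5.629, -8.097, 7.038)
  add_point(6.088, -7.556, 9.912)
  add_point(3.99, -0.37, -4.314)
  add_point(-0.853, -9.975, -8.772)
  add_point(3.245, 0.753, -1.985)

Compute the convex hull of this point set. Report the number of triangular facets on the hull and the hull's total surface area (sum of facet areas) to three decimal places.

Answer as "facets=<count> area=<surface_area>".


facets=18 area=1071.445

Hull vertices (11/18): indices [1, 3, 5, 6, 7, 9, 10, 12, 13, 14, 16].

Per-facet area ½‖(b−a)×(c−a)‖:
  f1: (p5, p14, p16) → 146.7761
  f2: (p1, p6, p3) → 117.2950
  f3: (p9, p6, p3) → 44.7488
  f4: (p9, p14, p6) → 187.2400
  f5: (p9, p5, p3) → 7.4993
  f6: (p9, p5, p14) → 43.8706
  f7: (p12, p14, p6) → 119.9802
  f8: (p12, p1, p6) → 58.4412
  f9: (p12, p1, p16) → 36.9766
  f10: (p10, p1, p16) → 29.8267
  f11: (p10, p5, p16) → 65.4417
  f12: (p13, p14, p16) → 6.0475
  f13: (p13, p12, p16) → 69.2619
  f14: (p13, p12, p14) → 10.3853
  f15: (p7, p5, p3) → 59.7714
  f16: (p7, p10, p5) → 17.9438
  f17: (p7, p1, p3) → 39.5052
  f18: (p7, p10, p1) → 10.4335
Σ area = 1071.445

Check V−E+F: 11 − 27 + 18 = 2.


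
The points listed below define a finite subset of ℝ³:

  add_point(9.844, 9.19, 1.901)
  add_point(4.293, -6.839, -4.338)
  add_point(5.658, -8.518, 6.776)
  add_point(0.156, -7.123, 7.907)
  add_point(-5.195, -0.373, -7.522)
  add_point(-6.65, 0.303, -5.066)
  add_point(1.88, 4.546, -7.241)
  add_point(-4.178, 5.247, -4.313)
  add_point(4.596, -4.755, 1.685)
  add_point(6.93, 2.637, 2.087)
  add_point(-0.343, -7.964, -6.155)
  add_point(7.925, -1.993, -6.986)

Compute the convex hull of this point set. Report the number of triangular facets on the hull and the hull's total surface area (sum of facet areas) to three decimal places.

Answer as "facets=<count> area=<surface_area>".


facets=16 area=758.138

Extreme-point indices: [0, 1, 2, 3, 4, 5, 6, 7, 10, 11] — 10 of 12 on the boundary.

Per-facet area ½‖(b−a)×(c−a)‖:
  f1: (p3, p2, p0) → 54.4796
  f2: (p11, p2, p0) → 108.6608
  f3: (p7, p3, p5) → 45.5328
  f4: (p7, p3, p0) → 134.9073
  f5: (p10, p3, p5) → 73.0641
  f6: (p10, p3, p2) → 40.1571
  f7: (p4, p7, p5) → 8.1437
  f8: (p4, p10, p5) → 12.6149
  f9: (p4, p10, p11) → 46.5125
  f10: (p6, p11, p0) → 56.9523
  f11: (p6, p7, p0) → 42.9601
  f12: (p6, p4, p11) → 38.0309
  f13: (p6, p4, p7) → 21.8663
  f14: (p1, p11, p2) → 33.6805
  f15: (p1, p10, p2) → 26.1444
  f16: (p1, p10, p11) → 14.4307
Σ area = 758.138

Euler characteristic 10−24+16 = 2 ✓


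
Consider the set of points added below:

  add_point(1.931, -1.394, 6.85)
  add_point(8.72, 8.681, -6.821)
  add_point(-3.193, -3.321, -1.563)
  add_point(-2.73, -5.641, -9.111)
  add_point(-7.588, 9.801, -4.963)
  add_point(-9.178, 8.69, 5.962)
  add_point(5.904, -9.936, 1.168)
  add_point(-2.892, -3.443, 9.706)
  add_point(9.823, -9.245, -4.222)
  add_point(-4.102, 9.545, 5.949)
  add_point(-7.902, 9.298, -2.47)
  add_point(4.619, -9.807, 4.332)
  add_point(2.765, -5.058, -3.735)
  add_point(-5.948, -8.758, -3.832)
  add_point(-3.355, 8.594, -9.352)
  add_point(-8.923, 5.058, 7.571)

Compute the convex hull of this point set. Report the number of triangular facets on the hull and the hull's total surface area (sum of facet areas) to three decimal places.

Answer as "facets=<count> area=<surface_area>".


Hull vertices (13/16): indices [0, 1, 3, 4, 5, 6, 7, 8, 9, 11, 13, 14, 15].

Per-facet area ½‖(b−a)×(c−a)‖:
  f1: (p13, p4, p5) → 102.4363
  f2: (p15, p13, p5) → 32.2607
  f3: (p15, p13, p7) → 79.0522
  f4: (p11, p13, p7) → 72.0953
  f5: (p9, p15, p5) → 10.2041
  f6: (p9, p15, p7) → 35.5344
  f7: (p9, p4, p5) → 28.1882
  f8: (p9, p1, p4) → 92.4333
  f9: (p3, p13, p4) → 57.6089
  f10: (p3, p13, p8) → 48.2478
  f11: (p3, p1, p8) → 118.0375
  f12: (p6, p13, p8) → 42.2517
  f13: (p6, p11, p8) → 3.1704
  f14: (p6, p11, p13) → 22.0709
  f15: (p0, p11, p7) → 27.3657
  f16: (p0, p9, p7) → 37.3172
  f17: (p0, p9, p1) → 107.0261
  f18: (p0, p1, p8) → 129.0533
  f19: (p0, p11, p8) → 43.3986
  f20: (p14, p1, p4) → 32.7472
  f21: (p14, p3, p4) → 43.2855
  f22: (p14, p3, p1) → 87.8428
Σ area = 1251.628

Check V−E+F: 13 − 33 + 22 = 2.

facets=22 area=1251.628


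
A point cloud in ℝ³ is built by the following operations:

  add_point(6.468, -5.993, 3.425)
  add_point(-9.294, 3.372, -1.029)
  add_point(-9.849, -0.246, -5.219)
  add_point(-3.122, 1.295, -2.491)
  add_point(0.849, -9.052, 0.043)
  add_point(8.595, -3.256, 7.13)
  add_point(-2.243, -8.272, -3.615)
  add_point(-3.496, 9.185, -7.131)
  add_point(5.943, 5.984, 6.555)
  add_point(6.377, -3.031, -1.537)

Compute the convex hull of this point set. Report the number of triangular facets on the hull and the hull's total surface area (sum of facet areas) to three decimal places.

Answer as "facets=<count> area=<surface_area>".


facets=14 area=698.521

Points on the hull: [0, 1, 2, 4, 5, 6, 7, 8, 9] (9 of 10).

Area of each hull facet:
  f1: (p6, p7, p2) → 62.5945
  f2: (p6, p4, p2) → 20.4290
  f3: (p1, p8, p5) → 82.2687
  f4: (p1, p4, p2) → 41.1856
  f5: (p1, p4, p5) → 96.1256
  f6: (p1, p7, p2) → 28.4489
  f7: (p1, p8, p7) → 83.2908
  f8: (p9, p6, p7) → 84.2963
  f9: (p9, p8, p5) → 42.6023
  f10: (p9, p8, p7) → 94.9578
  f11: (p9, p6, p4) → 19.9274
  f12: (p0, p4, p5) → 8.1957
  f13: (p0, p9, p5) → 13.6952
  f14: (p0, p9, p4) → 20.5031
Σ area = 698.521

Check V−E+F: 9 − 21 + 14 = 2.


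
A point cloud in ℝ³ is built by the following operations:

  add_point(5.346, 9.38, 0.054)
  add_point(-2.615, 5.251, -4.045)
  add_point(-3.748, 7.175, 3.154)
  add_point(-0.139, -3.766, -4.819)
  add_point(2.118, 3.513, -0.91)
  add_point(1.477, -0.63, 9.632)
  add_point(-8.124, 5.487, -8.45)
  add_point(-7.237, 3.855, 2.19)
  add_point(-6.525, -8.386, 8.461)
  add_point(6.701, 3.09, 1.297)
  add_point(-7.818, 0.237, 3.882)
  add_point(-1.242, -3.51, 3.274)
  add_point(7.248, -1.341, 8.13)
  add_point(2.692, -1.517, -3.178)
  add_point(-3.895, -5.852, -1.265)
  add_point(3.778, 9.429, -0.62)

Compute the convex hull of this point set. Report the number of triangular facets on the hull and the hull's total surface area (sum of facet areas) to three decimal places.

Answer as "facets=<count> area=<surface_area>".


Hull vertices (13/16): indices [0, 2, 3, 5, 6, 7, 8, 9, 10, 12, 13, 14, 15].

Area of each hull facet:
  f1: (p3, p8, p12) → 101.8607
  f2: (p2, p15, p6) → 54.4292
  f3: (p14, p8, p6) → 58.5762
  f4: (p14, p3, p6) → 35.5286
  f5: (p14, p3, p8) → 14.8535
  f6: (p13, p3, p6) → 25.0137
  f7: (p13, p3, p12) → 18.2293
  f8: (p10, p8, p6) → 41.8386
  f9: (p10, p2, p8) → 27.2716
  f10: (p5, p8, p12) → 27.4532
  f11: (p5, p2, p8) → 63.6819
  f12: (p9, p13, p12) → 30.2749
  f13: (p7, p2, p6) → 26.2272
  f14: (p7, p10, p6) → 18.3932
  f15: (p7, p10, p2) → 7.7306
  f16: (p0, p9, p13) → 23.1209
  f17: (p0, p15, p6) → 4.2752
  f18: (p0, p13, p6) → 79.7998
  f19: (p0, p9, p12) → 19.2633
  f20: (p0, p5, p12) → 40.5781
  f21: (p0, p2, p15) → 5.8694
  f22: (p0, p5, p2) → 56.0039
Σ area = 780.273

Check V−E+F: 13 − 33 + 22 = 2.

facets=22 area=780.273


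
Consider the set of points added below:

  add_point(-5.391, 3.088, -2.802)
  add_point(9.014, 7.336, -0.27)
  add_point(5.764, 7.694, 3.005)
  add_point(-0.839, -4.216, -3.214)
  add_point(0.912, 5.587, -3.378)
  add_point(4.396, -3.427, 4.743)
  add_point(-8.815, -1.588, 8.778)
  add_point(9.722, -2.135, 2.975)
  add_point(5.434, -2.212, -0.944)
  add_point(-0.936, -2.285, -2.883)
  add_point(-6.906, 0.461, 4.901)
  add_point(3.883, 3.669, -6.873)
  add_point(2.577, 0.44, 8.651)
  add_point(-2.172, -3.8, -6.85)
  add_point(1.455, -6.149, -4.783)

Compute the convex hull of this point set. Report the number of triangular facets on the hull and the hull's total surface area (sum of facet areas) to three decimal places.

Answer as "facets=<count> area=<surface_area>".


12 of the 15 inputs are extreme points: [0, 1, 2, 4, 5, 6, 7, 10, 11, 12, 13, 14].

Area of each hull facet:
  f1: (p14, p11, p7) → 58.2128
  f2: (p12, p2, p6) → 49.9961
  f3: (p12, p2, p7) → 42.4362
  f4: (p1, p2, p7) → 23.0918
  f5: (p1, p11, p7) → 45.5653
  f6: (p1, p4, p2) → 18.9547
  f7: (p1, p4, p11) → 21.4478
  f8: (p5, p14, p6) → 71.9713
  f9: (p5, p14, p7) → 29.7333
  f10: (p5, p12, p6) → 32.8315
  f11: (p5, p12, p7) → 15.6323
  f12: (p10, p2, p6) → 26.4656
  f13: (p0, p4, p11) → 14.9197
  f14: (p0, p4, p2) → 23.1693
  f15: (p0, p10, p2) → 54.8754
  f16: (p0, p10, p6) → 5.3148
  f17: (p13, p14, p11) → 22.9249
  f18: (p13, p0, p11) → 38.2226
  f19: (p13, p14, p6) → 40.9873
  f20: (p13, p0, p6) → 54.2704
Σ area = 691.023

Euler characteristic 12−30+20 = 2 ✓

facets=20 area=691.023


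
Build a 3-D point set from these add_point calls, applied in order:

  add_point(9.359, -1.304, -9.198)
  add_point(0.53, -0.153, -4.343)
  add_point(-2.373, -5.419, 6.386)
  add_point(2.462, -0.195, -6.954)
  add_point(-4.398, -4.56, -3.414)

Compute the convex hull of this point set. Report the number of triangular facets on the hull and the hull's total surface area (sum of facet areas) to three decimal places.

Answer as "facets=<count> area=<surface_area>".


Hull vertices (5/5): indices [0, 1, 2, 3, 4].

Triangle areas on the boundary:
  f1: (p2, p0, p4) → 75.0602
  f2: (p2, p1, p4) → 33.4950
  f3: (p2, p1, p0) → 51.0457
  f4: (p3, p0, p4) → 20.5666
  f5: (p3, p1, p4) → 9.1098
  f6: (p3, p1, p0) → 7.0396
Σ area = 196.317

Check V−E+F: 5 − 9 + 6 = 2.

facets=6 area=196.317


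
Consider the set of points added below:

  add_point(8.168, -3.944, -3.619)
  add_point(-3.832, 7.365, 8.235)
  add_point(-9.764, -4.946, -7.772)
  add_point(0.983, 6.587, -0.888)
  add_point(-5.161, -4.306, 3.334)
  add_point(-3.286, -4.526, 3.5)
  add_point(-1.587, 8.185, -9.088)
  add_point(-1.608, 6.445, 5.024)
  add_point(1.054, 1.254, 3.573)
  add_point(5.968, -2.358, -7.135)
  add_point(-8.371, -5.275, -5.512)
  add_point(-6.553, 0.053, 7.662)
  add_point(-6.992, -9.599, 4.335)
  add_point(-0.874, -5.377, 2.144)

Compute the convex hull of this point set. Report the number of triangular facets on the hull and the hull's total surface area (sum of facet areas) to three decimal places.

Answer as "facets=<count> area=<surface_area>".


facets=18 area=833.133

Extreme-point indices: [0, 1, 2, 3, 6, 7, 8, 9, 11, 12, 13] — 11 of 14 on the boundary.

Per-facet area ½‖(b−a)×(c−a)‖:
  f1: (p1, p6, p2) → 133.2359
  f2: (p12, p0, p2) → 112.5722
  f3: (p9, p0, p2) → 31.4159
  f4: (p9, p6, p2) → 93.7932
  f5: (p9, p6, p0) → 21.0690
  f6: (p3, p6, p0) → 56.6131
  f7: (p3, p1, p6) → 33.2857
  f8: (p8, p1, p0) → 13.4110
  f9: (p7, p1, p0) → 15.7539
  f10: (p7, p3, p0) → 38.6625
  f11: (p7, p3, p1) → 4.0421
  f12: (p13, p12, p0) → 19.7012
  f13: (p13, p8, p0) → 36.9791
  f14: (p13, p8, p12) → 20.2641
  f15: (p11, p8, p1) → 31.2903
  f16: (p11, p8, p12) → 44.5460
  f17: (p11, p1, p2) → 58.7529
  f18: (p11, p12, p2) → 67.7454
Σ area = 833.133

Check V−E+F: 11 − 27 + 18 = 2.


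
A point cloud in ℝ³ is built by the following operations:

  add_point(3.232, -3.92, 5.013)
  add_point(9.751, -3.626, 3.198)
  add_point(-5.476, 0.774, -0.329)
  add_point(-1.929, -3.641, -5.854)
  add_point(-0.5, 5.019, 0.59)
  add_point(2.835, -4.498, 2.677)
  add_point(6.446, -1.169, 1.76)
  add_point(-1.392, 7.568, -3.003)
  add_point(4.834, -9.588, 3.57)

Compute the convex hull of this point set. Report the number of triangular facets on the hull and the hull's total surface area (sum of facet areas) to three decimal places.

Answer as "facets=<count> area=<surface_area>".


Points on the hull: [0, 1, 2, 3, 4, 7, 8] (7 of 9).

Facet areas (half cross-product norm):
  f1: (p3, p7, p2) → 33.0932
  f2: (p3, p7, p1) → 84.0137
  f3: (p8, p3, p2) → 51.5590
  f4: (p8, p3, p1) → 50.3457
  f5: (p4, p7, p2) → 14.7636
  f6: (p4, p7, p1) → 23.0537
  f7: (p0, p8, p1) → 19.7312
  f8: (p0, p4, p1) → 35.4099
  f9: (p0, p8, p2) → 29.8722
  f10: (p0, p4, p2) → 34.3239
Σ area = 376.166

Euler: V−E+F = 7−15+10 = 2.

facets=10 area=376.166


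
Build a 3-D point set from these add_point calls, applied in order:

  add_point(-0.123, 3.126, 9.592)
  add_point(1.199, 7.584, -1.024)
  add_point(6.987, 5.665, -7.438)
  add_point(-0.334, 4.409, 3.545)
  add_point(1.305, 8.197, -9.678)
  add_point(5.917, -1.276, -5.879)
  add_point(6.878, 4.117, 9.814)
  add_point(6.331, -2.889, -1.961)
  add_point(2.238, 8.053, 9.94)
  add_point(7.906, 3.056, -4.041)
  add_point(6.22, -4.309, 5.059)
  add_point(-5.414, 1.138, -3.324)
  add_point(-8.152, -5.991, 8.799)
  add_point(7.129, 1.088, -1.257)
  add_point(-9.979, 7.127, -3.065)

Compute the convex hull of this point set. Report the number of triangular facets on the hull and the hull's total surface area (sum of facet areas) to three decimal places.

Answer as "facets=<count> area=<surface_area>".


Extreme-point indices: [0, 2, 4, 5, 6, 7, 8, 9, 10, 11, 12, 14] — 12 of 15 on the boundary.

Area of each hull facet:
  f1: (p8, p12, p14) → 135.9115
  f2: (p6, p10, p12) → 72.4081
  f3: (p6, p10, p9) → 56.4801
  f4: (p4, p8, p14) → 114.2176
  f5: (p11, p12, p14) → 52.2565
  f6: (p11, p5, p12) → 81.9869
  f7: (p11, p4, p14) → 43.5463
  f8: (p11, p4, p5) → 57.8265
  f9: (p7, p10, p12) → 51.3483
  f10: (p7, p5, p12) → 33.0899
  f11: (p7, p10, p9) → 20.1469
  f12: (p7, p5, p9) → 10.8624
  f13: (p0, p8, p12) → 9.0361
  f14: (p0, p6, p12) → 28.0060
  f15: (p0, p6, p8) → 16.1098
  f16: (p2, p5, p9) → 11.0732
  f17: (p2, p4, p5) → 22.5704
  f18: (p2, p4, p8) → 60.0036
  f19: (p2, p6, p9) → 21.4847
  f20: (p2, p6, p8) → 52.6809
Σ area = 951.046

Euler: V−E+F = 12−30+20 = 2.

facets=20 area=951.046


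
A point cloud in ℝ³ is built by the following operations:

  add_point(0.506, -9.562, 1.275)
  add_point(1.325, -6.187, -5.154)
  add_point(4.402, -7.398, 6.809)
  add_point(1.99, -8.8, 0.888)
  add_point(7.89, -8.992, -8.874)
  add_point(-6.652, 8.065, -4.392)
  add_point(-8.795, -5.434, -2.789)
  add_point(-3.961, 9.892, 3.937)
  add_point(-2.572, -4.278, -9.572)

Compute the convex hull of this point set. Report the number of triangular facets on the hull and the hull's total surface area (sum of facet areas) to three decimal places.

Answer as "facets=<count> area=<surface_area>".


7 of the 9 inputs are extreme points: [0, 2, 4, 5, 6, 7, 8].

Triangle areas on the boundary:
  f1: (p2, p7, p6) → 134.4734
  f2: (p2, p7, p4) → 156.6588
  f3: (p5, p7, p6) → 60.9303
  f4: (p5, p7, p4) → 101.1343
  f5: (p0, p4, p6) → 67.6818
  f6: (p0, p2, p6) → 29.9261
  f7: (p0, p2, p4) → 42.6757
  f8: (p8, p4, p6) → 45.7139
  f9: (p8, p5, p6) → 60.6536
  f10: (p8, p5, p4) → 64.0757
Σ area = 763.924

Euler characteristic 7−15+10 = 2 ✓

facets=10 area=763.924


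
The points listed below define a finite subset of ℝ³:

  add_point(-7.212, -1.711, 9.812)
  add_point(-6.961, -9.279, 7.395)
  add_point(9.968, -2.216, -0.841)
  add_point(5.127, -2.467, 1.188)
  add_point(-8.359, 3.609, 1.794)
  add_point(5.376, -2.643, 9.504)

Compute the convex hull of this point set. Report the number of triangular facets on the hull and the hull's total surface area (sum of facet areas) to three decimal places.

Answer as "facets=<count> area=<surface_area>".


Hull vertices (5/6): indices [0, 1, 2, 4, 5].

Triangle areas on the boundary:
  f1: (p1, p2, p4) → 130.1437
  f2: (p0, p1, p4) → 37.0297
  f3: (p5, p2, p4) → 95.4819
  f4: (p5, p0, p4) → 60.5891
  f5: (p5, p1, p2) → 77.9851
  f6: (p5, p0, p1) → 49.8801
Σ area = 451.110

Euler: V−E+F = 5−9+6 = 2.

facets=6 area=451.110


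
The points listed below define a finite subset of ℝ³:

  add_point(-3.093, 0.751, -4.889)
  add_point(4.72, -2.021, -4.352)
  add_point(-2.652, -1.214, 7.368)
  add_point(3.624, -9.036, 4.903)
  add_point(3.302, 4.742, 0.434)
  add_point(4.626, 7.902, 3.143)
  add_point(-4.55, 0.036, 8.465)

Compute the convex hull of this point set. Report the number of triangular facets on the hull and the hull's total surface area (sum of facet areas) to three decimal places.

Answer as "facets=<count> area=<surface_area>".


Extreme-point indices: [0, 1, 3, 5, 6] — 5 of 7 on the boundary.

Area of each hull facet:
  f1: (p3, p5, p6) → 83.2273
  f2: (p3, p5, p1) → 72.5304
  f3: (p0, p5, p6) → 76.5636
  f4: (p0, p5, p1) → 50.2165
  f5: (p0, p3, p6) → 81.3519
  f6: (p0, p3, p1) → 47.8000
Σ area = 411.690

Euler: V−E+F = 5−9+6 = 2.

facets=6 area=411.690


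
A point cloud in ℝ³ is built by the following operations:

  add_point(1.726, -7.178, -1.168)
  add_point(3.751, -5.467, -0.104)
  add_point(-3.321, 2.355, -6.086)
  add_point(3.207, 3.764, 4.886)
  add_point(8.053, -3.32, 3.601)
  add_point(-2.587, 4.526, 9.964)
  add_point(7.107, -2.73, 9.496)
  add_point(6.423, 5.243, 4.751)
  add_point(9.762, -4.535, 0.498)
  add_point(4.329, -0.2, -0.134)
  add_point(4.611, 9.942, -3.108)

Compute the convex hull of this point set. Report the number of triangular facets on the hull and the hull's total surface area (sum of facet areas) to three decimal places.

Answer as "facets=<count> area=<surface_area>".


7 of the 11 inputs are extreme points: [0, 2, 5, 6, 7, 8, 10].

Area of each hull facet:
  f1: (p10, p8, p2) → 84.8986
  f2: (p5, p10, p2) → 85.2745
  f3: (p0, p8, p2) → 49.7303
  f4: (p0, p5, p2) → 90.9724
  f5: (p7, p10, p8) → 51.3143
  f6: (p7, p5, p10) → 46.6393
  f7: (p6, p0, p8) → 41.1778
  f8: (p6, p0, p5) → 76.8670
  f9: (p6, p7, p8) → 42.4206
  f10: (p6, p7, p5) → 46.9916
Σ area = 616.287

Euler characteristic 7−15+10 = 2 ✓

facets=10 area=616.287


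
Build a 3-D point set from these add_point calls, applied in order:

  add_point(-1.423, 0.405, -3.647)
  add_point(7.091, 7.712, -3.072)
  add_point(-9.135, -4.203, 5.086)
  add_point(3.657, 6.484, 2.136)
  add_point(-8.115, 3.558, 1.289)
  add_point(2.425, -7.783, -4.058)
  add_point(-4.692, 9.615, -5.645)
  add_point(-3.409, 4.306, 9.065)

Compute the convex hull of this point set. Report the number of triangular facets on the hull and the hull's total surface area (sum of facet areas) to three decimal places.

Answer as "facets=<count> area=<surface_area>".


facets=10 area=632.769

Hull vertices (7/8): indices [1, 2, 3, 4, 5, 6, 7].

Per-facet area ½‖(b−a)×(c−a)‖:
  f1: (p6, p5, p2) → 127.4346
  f2: (p6, p5, p1) → 97.9778
  f3: (p7, p5, p2) → 83.4302
  f4: (p3, p5, p1) → 49.3202
  f5: (p3, p7, p5) → 79.0354
  f6: (p3, p6, p1) → 36.7934
  f7: (p3, p7, p6) → 59.9542
  f8: (p4, p6, p2) → 18.7110
  f9: (p4, p7, p2) → 38.5272
  f10: (p4, p7, p6) → 41.5851
Σ area = 632.769

Euler characteristic 7−15+10 = 2 ✓


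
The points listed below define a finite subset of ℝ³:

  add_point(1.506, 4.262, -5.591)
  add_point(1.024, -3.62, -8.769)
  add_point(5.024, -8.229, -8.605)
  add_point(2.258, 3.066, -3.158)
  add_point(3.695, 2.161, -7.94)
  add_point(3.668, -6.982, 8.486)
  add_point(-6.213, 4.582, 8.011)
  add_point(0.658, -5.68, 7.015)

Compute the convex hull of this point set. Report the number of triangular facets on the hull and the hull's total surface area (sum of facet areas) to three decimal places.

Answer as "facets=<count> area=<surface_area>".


facets=12 area=524.381

Hull vertices (8/8): indices [0, 1, 2, 3, 4, 5, 6, 7].

Facet areas (half cross-product norm):
  f1: (p4, p5, p2) → 89.2602
  f2: (p4, p1, p2) → 17.9349
  f3: (p7, p5, p6) → 15.1816
  f4: (p7, p1, p6) → 98.6263
  f5: (p7, p5, p2) → 29.3249
  f6: (p7, p1, p2) → 48.3104
  f7: (p3, p5, p6) → 95.9658
  f8: (p3, p4, p5) → 32.2367
  f9: (p0, p3, p6) → 17.4137
  f10: (p0, p3, p4) → 5.3414
  f11: (p0, p1, p6) → 63.1744
  f12: (p0, p4, p1) → 11.6106
Σ area = 524.381

Check V−E+F: 8 − 18 + 12 = 2.


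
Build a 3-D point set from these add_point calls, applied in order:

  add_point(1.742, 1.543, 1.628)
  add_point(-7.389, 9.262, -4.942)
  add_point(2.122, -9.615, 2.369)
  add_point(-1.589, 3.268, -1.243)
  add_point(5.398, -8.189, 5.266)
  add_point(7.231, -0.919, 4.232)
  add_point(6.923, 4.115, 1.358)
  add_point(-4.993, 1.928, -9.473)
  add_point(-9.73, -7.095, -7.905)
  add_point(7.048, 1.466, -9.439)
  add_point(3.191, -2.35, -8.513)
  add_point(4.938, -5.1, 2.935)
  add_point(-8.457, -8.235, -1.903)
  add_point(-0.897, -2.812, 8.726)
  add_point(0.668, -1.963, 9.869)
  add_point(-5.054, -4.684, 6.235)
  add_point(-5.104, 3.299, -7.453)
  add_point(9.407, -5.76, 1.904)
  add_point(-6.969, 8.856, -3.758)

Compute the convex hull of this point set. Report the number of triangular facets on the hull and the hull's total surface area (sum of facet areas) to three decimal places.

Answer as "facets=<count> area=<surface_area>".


facets=24 area=1007.586

Points on the hull: [1, 2, 4, 5, 6, 7, 8, 9, 10, 12, 14, 15, 17, 18] (14 of 19).

Triangle areas on the boundary:
  f1: (p7, p1, p8) → 39.4777
  f2: (p7, p9, p8) → 56.2295
  f3: (p7, p9, p1) → 51.4662
  f4: (p6, p9, p17) → 55.7449
  f5: (p6, p18, p14) → 94.4365
  f6: (p6, p9, p1) → 87.6543
  f7: (p6, p18, p1) → 7.5877
  f8: (p15, p18, p14) → 61.6349
  f9: (p15, p18, p1) → 6.5423
  f10: (p4, p2, p17) → 12.8162
  f11: (p4, p15, p14) → 32.9714
  f12: (p4, p15, p2) → 21.7508
  f13: (p10, p9, p17) → 34.6722
  f14: (p10, p2, p17) → 50.1889
  f15: (p10, p9, p8) → 16.2646
  f16: (p10, p2, p8) → 86.1721
  f17: (p5, p6, p17) → 14.0992
  f18: (p5, p6, p14) → 23.3512
  f19: (p5, p4, p17) → 16.5435
  f20: (p5, p4, p14) → 30.4232
  f21: (p12, p1, p8) → 52.3699
  f22: (p12, p15, p1) → 82.0595
  f23: (p12, p2, p8) → 29.5314
  f24: (p12, p15, p2) → 43.5978
Σ area = 1007.586

Euler: V−E+F = 14−36+24 = 2.


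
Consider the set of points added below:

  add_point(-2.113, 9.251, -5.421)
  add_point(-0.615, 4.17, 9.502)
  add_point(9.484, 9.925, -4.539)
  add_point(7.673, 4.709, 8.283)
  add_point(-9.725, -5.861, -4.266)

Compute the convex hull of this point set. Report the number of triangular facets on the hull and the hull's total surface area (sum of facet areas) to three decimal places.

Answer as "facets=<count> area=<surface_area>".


facets=6 area=598.328

Points on the hull: [0, 1, 2, 3, 4] (5 of 5).

Area of each hull facet:
  f1: (p0, p2, p4) → 85.9438
  f2: (p1, p0, p4) → 127.7735
  f3: (p1, p0, p2) → 91.2392
  f4: (p3, p2, p4) → 162.7431
  f5: (p3, p1, p4) → 74.4716
  f6: (p3, p1, p2) → 56.1570
Σ area = 598.328

Check V−E+F: 5 − 9 + 6 = 2.


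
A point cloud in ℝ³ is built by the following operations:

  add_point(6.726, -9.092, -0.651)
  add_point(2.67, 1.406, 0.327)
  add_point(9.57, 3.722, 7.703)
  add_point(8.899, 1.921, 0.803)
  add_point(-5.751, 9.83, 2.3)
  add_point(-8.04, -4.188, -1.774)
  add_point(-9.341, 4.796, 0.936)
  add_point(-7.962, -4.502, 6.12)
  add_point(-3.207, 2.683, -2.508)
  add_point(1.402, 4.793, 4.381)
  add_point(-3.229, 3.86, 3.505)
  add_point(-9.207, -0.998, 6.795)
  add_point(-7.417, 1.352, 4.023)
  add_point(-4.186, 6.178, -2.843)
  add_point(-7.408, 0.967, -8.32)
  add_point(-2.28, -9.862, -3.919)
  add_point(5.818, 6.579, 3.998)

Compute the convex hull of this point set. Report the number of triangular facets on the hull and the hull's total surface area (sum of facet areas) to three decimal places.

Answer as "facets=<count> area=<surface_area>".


facets=20 area=916.179

12 of the 17 inputs are extreme points: [0, 2, 3, 4, 5, 6, 7, 11, 13, 14, 15, 16].

Triangle areas on the boundary:
  f1: (p4, p14, p6) → 29.7873
  f2: (p0, p14, p15) → 55.5071
  f3: (p0, p7, p2) → 125.5041
  f4: (p0, p7, p15) → 60.7128
  f5: (p5, p14, p15) → 34.4672
  f6: (p5, p7, p15) → 32.2163
  f7: (p5, p14, p6) → 37.0692
  f8: (p3, p0, p2) → 37.3895
  f9: (p3, p0, p14) → 101.6670
  f10: (p11, p7, p2) → 36.4942
  f11: (p11, p4, p2) → 104.4010
  f12: (p11, p4, p6) → 23.9504
  f13: (p11, p5, p6) → 34.5475
  f14: (p11, p5, p7) → 14.7861
  f15: (p13, p4, p14) → 16.3954
  f16: (p13, p3, p14) → 54.9745
  f17: (p16, p13, p4) → 37.9798
  f18: (p16, p13, p3) → 38.8482
  f19: (p16, p4, p2) → 21.3211
  f20: (p16, p3, p2) → 18.1601
Σ area = 916.179

Euler: V−E+F = 12−30+20 = 2.


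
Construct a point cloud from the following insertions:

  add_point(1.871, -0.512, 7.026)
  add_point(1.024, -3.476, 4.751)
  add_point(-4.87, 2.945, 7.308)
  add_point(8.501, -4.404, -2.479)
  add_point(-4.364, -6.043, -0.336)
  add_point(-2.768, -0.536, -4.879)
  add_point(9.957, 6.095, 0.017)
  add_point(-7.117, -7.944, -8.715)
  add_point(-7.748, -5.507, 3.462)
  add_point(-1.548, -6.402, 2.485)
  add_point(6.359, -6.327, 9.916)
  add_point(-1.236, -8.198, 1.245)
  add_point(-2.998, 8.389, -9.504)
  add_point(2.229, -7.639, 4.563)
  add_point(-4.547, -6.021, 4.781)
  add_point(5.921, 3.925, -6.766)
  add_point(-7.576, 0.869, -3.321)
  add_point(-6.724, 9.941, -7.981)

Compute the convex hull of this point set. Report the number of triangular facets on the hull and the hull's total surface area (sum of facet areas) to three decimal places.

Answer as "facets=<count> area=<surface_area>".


Points on the hull: [2, 3, 6, 7, 8, 10, 11, 12, 13, 14, 15, 16, 17] (13 of 18).

Facet areas (half cross-product norm):
  f1: (p7, p11, p8) → 41.8860
  f2: (p2, p17, p8) → 82.1854
  f3: (p2, p17, p6) → 132.0164
  f4: (p16, p17, p8) → 16.2210
  f5: (p16, p7, p8) → 47.1504
  f6: (p16, p7, p17) → 45.3950
  f7: (p12, p17, p6) → 29.6441
  f8: (p12, p7, p17) → 36.1068
  f9: (p3, p7, p11) → 63.4517
  f10: (p10, p2, p8) → 69.6194
  f11: (p10, p2, p6) → 109.4678
  f12: (p10, p3, p6) → 69.1779
  f13: (p15, p12, p6) → 35.8941
  f14: (p15, p3, p6) → 38.2990
  f15: (p15, p12, p7) → 85.0717
  f16: (p15, p3, p7) → 81.3523
  f17: (p13, p3, p11) → 24.0759
  f18: (p13, p10, p3) → 34.1230
  f19: (p14, p10, p8) → 2.7664
  f20: (p14, p13, p10) → 20.5817
  f21: (p14, p11, p8) → 8.5990
  f22: (p14, p13, p11) → 12.8042
Σ area = 1085.889

Check V−E+F: 13 − 33 + 22 = 2.

facets=22 area=1085.889
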